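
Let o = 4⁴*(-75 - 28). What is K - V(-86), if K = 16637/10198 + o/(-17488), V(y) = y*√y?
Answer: 34990545/11146414 + 86*I*√86 ≈ 3.1392 + 797.53*I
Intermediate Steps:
V(y) = y^(3/2)
o = -26368 (o = 256*(-103) = -26368)
K = 34990545/11146414 (K = 16637/10198 - 26368/(-17488) = 16637*(1/10198) - 26368*(-1/17488) = 16637/10198 + 1648/1093 = 34990545/11146414 ≈ 3.1392)
K - V(-86) = 34990545/11146414 - (-86)^(3/2) = 34990545/11146414 - (-86)*I*√86 = 34990545/11146414 + 86*I*√86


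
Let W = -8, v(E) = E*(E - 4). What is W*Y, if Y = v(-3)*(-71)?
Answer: 11928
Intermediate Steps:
v(E) = E*(-4 + E)
Y = -1491 (Y = -3*(-4 - 3)*(-71) = -3*(-7)*(-71) = 21*(-71) = -1491)
W*Y = -8*(-1491) = 11928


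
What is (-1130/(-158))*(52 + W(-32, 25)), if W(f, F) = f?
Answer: 11300/79 ≈ 143.04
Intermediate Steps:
(-1130/(-158))*(52 + W(-32, 25)) = (-1130/(-158))*(52 - 32) = -1130*(-1/158)*20 = (565/79)*20 = 11300/79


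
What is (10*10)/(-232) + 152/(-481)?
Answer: -20841/27898 ≈ -0.74704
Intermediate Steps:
(10*10)/(-232) + 152/(-481) = 100*(-1/232) + 152*(-1/481) = -25/58 - 152/481 = -20841/27898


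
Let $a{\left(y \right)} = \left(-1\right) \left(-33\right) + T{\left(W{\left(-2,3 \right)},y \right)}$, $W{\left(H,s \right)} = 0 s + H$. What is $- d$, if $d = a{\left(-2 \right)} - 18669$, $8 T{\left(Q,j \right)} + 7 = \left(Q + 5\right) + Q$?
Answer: $\frac{74547}{4} \approx 18637.0$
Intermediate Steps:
$W{\left(H,s \right)} = H$ ($W{\left(H,s \right)} = 0 + H = H$)
$T{\left(Q,j \right)} = - \frac{1}{4} + \frac{Q}{4}$ ($T{\left(Q,j \right)} = - \frac{7}{8} + \frac{\left(Q + 5\right) + Q}{8} = - \frac{7}{8} + \frac{\left(5 + Q\right) + Q}{8} = - \frac{7}{8} + \frac{5 + 2 Q}{8} = - \frac{7}{8} + \left(\frac{5}{8} + \frac{Q}{4}\right) = - \frac{1}{4} + \frac{Q}{4}$)
$a{\left(y \right)} = \frac{129}{4}$ ($a{\left(y \right)} = \left(-1\right) \left(-33\right) + \left(- \frac{1}{4} + \frac{1}{4} \left(-2\right)\right) = 33 - \frac{3}{4} = \frac{129}{4}$)
$d = - \frac{74547}{4}$ ($d = \frac{129}{4} - 18669 = - \frac{74547}{4} \approx -18637.0$)
$- d = \left(-1\right) \left(- \frac{74547}{4}\right) = \frac{74547}{4}$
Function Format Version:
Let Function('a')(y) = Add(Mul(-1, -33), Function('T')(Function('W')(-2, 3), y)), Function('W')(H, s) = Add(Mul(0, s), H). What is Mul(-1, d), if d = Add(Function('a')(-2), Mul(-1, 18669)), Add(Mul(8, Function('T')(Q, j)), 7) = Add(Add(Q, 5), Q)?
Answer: Rational(74547, 4) ≈ 18637.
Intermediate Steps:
Function('W')(H, s) = H (Function('W')(H, s) = Add(0, H) = H)
Function('T')(Q, j) = Add(Rational(-1, 4), Mul(Rational(1, 4), Q)) (Function('T')(Q, j) = Add(Rational(-7, 8), Mul(Rational(1, 8), Add(Add(Q, 5), Q))) = Add(Rational(-7, 8), Mul(Rational(1, 8), Add(Add(5, Q), Q))) = Add(Rational(-7, 8), Mul(Rational(1, 8), Add(5, Mul(2, Q)))) = Add(Rational(-7, 8), Add(Rational(5, 8), Mul(Rational(1, 4), Q))) = Add(Rational(-1, 4), Mul(Rational(1, 4), Q)))
Function('a')(y) = Rational(129, 4) (Function('a')(y) = Add(Mul(-1, -33), Add(Rational(-1, 4), Mul(Rational(1, 4), -2))) = Add(33, Add(Rational(-1, 4), Rational(-1, 2))) = Add(33, Rational(-3, 4)) = Rational(129, 4))
d = Rational(-74547, 4) (d = Add(Rational(129, 4), Mul(-1, 18669)) = Add(Rational(129, 4), -18669) = Rational(-74547, 4) ≈ -18637.)
Mul(-1, d) = Mul(-1, Rational(-74547, 4)) = Rational(74547, 4)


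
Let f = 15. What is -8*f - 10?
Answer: -130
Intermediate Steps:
-8*f - 10 = -8*15 - 10 = -120 - 10 = -130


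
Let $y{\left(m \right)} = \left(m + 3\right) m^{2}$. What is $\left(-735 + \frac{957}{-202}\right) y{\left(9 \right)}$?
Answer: $- \frac{72621522}{101} \approx -7.1903 \cdot 10^{5}$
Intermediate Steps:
$y{\left(m \right)} = m^{2} \left(3 + m\right)$ ($y{\left(m \right)} = \left(3 + m\right) m^{2} = m^{2} \left(3 + m\right)$)
$\left(-735 + \frac{957}{-202}\right) y{\left(9 \right)} = \left(-735 + \frac{957}{-202}\right) 9^{2} \left(3 + 9\right) = \left(-735 + 957 \left(- \frac{1}{202}\right)\right) 81 \cdot 12 = \left(-735 - \frac{957}{202}\right) 972 = \left(- \frac{149427}{202}\right) 972 = - \frac{72621522}{101}$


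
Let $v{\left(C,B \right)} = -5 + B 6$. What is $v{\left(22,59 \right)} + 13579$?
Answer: $13928$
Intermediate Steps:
$v{\left(C,B \right)} = -5 + 6 B$
$v{\left(22,59 \right)} + 13579 = \left(-5 + 6 \cdot 59\right) + 13579 = \left(-5 + 354\right) + 13579 = 349 + 13579 = 13928$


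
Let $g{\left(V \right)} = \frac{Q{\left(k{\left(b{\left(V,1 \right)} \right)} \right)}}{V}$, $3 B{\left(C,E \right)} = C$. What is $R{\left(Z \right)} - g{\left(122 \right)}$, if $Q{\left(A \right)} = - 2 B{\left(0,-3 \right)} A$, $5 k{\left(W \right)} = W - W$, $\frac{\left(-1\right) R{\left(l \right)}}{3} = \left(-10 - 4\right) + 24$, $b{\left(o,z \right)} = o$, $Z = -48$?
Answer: $-30$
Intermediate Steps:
$B{\left(C,E \right)} = \frac{C}{3}$
$R{\left(l \right)} = -30$ ($R{\left(l \right)} = - 3 \left(\left(-10 - 4\right) + 24\right) = - 3 \left(-14 + 24\right) = \left(-3\right) 10 = -30$)
$k{\left(W \right)} = 0$ ($k{\left(W \right)} = \frac{W - W}{5} = \frac{1}{5} \cdot 0 = 0$)
$Q{\left(A \right)} = 0$ ($Q{\left(A \right)} = - 2 \cdot \frac{1}{3} \cdot 0 A = \left(-2\right) 0 A = 0 A = 0$)
$g{\left(V \right)} = 0$ ($g{\left(V \right)} = \frac{0}{V} = 0$)
$R{\left(Z \right)} - g{\left(122 \right)} = -30 - 0 = -30 + 0 = -30$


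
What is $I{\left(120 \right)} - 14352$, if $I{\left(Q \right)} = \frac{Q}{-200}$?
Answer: $- \frac{71763}{5} \approx -14353.0$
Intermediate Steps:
$I{\left(Q \right)} = - \frac{Q}{200}$ ($I{\left(Q \right)} = Q \left(- \frac{1}{200}\right) = - \frac{Q}{200}$)
$I{\left(120 \right)} - 14352 = \left(- \frac{1}{200}\right) 120 - 14352 = - \frac{3}{5} - 14352 = - \frac{71763}{5}$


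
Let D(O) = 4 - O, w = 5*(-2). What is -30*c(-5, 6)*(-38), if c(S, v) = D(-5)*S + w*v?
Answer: -119700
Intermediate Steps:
w = -10
c(S, v) = -10*v + 9*S (c(S, v) = (4 - 1*(-5))*S - 10*v = (4 + 5)*S - 10*v = 9*S - 10*v = -10*v + 9*S)
-30*c(-5, 6)*(-38) = -30*(-10*6 + 9*(-5))*(-38) = -30*(-60 - 45)*(-38) = -30*(-105)*(-38) = 3150*(-38) = -119700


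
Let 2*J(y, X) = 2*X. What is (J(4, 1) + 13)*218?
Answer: 3052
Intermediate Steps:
J(y, X) = X (J(y, X) = (2*X)/2 = X)
(J(4, 1) + 13)*218 = (1 + 13)*218 = 14*218 = 3052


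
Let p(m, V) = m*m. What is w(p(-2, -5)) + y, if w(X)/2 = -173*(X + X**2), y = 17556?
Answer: 10636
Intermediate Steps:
p(m, V) = m**2
w(X) = -346*X - 346*X**2 (w(X) = 2*(-173*(X + X**2)) = 2*(-173*X - 173*X**2) = -346*X - 346*X**2)
w(p(-2, -5)) + y = -346*(-2)**2*(1 + (-2)**2) + 17556 = -346*4*(1 + 4) + 17556 = -346*4*5 + 17556 = -6920 + 17556 = 10636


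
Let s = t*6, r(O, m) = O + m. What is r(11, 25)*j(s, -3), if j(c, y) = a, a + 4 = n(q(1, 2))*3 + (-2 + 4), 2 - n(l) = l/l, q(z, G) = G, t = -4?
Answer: 36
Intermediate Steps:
n(l) = 1 (n(l) = 2 - l/l = 2 - 1*1 = 2 - 1 = 1)
s = -24 (s = -4*6 = -24)
a = 1 (a = -4 + (1*3 + (-2 + 4)) = -4 + (3 + 2) = -4 + 5 = 1)
j(c, y) = 1
r(11, 25)*j(s, -3) = (11 + 25)*1 = 36*1 = 36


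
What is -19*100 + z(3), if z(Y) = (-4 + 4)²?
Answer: -1900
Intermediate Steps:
z(Y) = 0 (z(Y) = 0² = 0)
-19*100 + z(3) = -19*100 + 0 = -1900 + 0 = -1900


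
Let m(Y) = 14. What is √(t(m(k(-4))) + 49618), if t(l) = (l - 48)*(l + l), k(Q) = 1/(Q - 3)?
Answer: √48666 ≈ 220.60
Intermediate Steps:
k(Q) = 1/(-3 + Q)
t(l) = 2*l*(-48 + l) (t(l) = (-48 + l)*(2*l) = 2*l*(-48 + l))
√(t(m(k(-4))) + 49618) = √(2*14*(-48 + 14) + 49618) = √(2*14*(-34) + 49618) = √(-952 + 49618) = √48666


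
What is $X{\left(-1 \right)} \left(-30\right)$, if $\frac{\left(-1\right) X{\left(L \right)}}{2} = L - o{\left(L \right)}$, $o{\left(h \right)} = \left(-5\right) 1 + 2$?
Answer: $120$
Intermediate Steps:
$o{\left(h \right)} = -3$ ($o{\left(h \right)} = -5 + 2 = -3$)
$X{\left(L \right)} = -6 - 2 L$ ($X{\left(L \right)} = - 2 \left(L - -3\right) = - 2 \left(L + 3\right) = - 2 \left(3 + L\right) = -6 - 2 L$)
$X{\left(-1 \right)} \left(-30\right) = \left(-6 - -2\right) \left(-30\right) = \left(-6 + 2\right) \left(-30\right) = \left(-4\right) \left(-30\right) = 120$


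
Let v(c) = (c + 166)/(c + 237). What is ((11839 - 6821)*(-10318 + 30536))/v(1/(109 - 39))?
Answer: 1683222053084/11621 ≈ 1.4484e+8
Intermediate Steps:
v(c) = (166 + c)/(237 + c)
((11839 - 6821)*(-10318 + 30536))/v(1/(109 - 39)) = ((11839 - 6821)*(-10318 + 30536))/(((166 + 1/(109 - 39))/(237 + 1/(109 - 39)))) = (5018*20218)/(((166 + 1/70)/(237 + 1/70))) = 101453924/(((166 + 1/70)/(237 + 1/70))) = 101453924/(((11621/70)/(16591/70))) = 101453924/(((70/16591)*(11621/70))) = 101453924/(11621/16591) = 101453924*(16591/11621) = 1683222053084/11621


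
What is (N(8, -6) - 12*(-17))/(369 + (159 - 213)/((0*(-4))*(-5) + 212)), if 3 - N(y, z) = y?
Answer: 21094/39087 ≈ 0.53967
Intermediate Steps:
N(y, z) = 3 - y
(N(8, -6) - 12*(-17))/(369 + (159 - 213)/((0*(-4))*(-5) + 212)) = ((3 - 1*8) - 12*(-17))/(369 + (159 - 213)/((0*(-4))*(-5) + 212)) = ((3 - 8) + 204)/(369 - 54/(0*(-5) + 212)) = (-5 + 204)/(369 - 54/(0 + 212)) = 199/(369 - 54/212) = 199/(369 - 54*1/212) = 199/(369 - 27/106) = 199/(39087/106) = 199*(106/39087) = 21094/39087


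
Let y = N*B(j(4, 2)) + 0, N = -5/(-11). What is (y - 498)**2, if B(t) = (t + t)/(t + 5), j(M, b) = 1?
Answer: 269912041/1089 ≈ 2.4785e+5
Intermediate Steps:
B(t) = 2*t/(5 + t) (B(t) = (2*t)/(5 + t) = 2*t/(5 + t))
N = 5/11 (N = -5*(-1/11) = 5/11 ≈ 0.45455)
y = 5/33 (y = 5*(2*1/(5 + 1))/11 + 0 = 5*(2*1/6)/11 + 0 = 5*(2*1*(1/6))/11 + 0 = (5/11)*(1/3) + 0 = 5/33 + 0 = 5/33 ≈ 0.15152)
(y - 498)**2 = (5/33 - 498)**2 = (-16429/33)**2 = 269912041/1089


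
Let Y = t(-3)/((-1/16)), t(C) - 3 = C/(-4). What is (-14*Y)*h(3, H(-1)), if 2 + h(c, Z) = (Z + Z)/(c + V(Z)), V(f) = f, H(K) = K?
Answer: -2520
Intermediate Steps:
t(C) = 3 - C/4 (t(C) = 3 + C/(-4) = 3 + C*(-¼) = 3 - C/4)
Y = -60 (Y = (3 - ¼*(-3))/((-1/16)) = (3 + ¾)/((-1*1/16)) = 15/(4*(-1/16)) = (15/4)*(-16) = -60)
h(c, Z) = -2 + 2*Z/(Z + c) (h(c, Z) = -2 + (Z + Z)/(c + Z) = -2 + (2*Z)/(Z + c) = -2 + 2*Z/(Z + c))
(-14*Y)*h(3, H(-1)) = (-14*(-60))*(-2*3/(-1 + 3)) = 840*(-2*3/2) = 840*(-2*3*½) = 840*(-3) = -2520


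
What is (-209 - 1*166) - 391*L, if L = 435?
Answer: -170460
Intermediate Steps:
(-209 - 1*166) - 391*L = (-209 - 1*166) - 391*435 = (-209 - 166) - 170085 = -375 - 170085 = -170460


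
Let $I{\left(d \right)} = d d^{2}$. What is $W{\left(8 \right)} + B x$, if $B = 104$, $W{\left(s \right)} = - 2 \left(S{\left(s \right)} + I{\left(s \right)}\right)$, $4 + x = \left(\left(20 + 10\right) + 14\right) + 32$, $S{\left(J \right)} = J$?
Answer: $6448$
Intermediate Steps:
$I{\left(d \right)} = d^{3}$
$x = 72$ ($x = -4 + \left(\left(\left(20 + 10\right) + 14\right) + 32\right) = -4 + \left(\left(30 + 14\right) + 32\right) = -4 + \left(44 + 32\right) = -4 + 76 = 72$)
$W{\left(s \right)} = - 2 s - 2 s^{3}$ ($W{\left(s \right)} = - 2 \left(s + s^{3}\right) = - 2 s - 2 s^{3}$)
$W{\left(8 \right)} + B x = 2 \cdot 8 \left(-1 - 8^{2}\right) + 104 \cdot 72 = 2 \cdot 8 \left(-1 - 64\right) + 7488 = 2 \cdot 8 \left(-65\right) + 7488 = -1040 + 7488 = 6448$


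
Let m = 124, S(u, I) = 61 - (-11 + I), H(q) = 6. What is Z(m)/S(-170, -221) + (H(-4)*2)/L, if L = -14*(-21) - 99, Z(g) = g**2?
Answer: 1000612/19045 ≈ 52.539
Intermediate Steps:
S(u, I) = 72 - I (S(u, I) = 61 + (11 - I) = 72 - I)
L = 195 (L = 294 - 99 = 195)
Z(m)/S(-170, -221) + (H(-4)*2)/L = 124**2/(72 - 1*(-221)) + (6*2)/195 = 15376/(72 + 221) + 12*(1/195) = 15376/293 + 4/65 = 1000612/19045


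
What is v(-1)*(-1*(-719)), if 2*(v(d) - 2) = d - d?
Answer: 1438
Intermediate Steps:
v(d) = 2 (v(d) = 2 + (d - d)/2 = 2 + (½)*0 = 2 + 0 = 2)
v(-1)*(-1*(-719)) = 2*(-1*(-719)) = 2*719 = 1438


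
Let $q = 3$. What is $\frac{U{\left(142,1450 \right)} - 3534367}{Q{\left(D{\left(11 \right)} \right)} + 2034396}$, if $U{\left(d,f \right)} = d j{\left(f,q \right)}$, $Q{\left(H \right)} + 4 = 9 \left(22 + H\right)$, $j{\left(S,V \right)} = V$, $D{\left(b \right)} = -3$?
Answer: $- \frac{3533941}{2034563} \approx -1.737$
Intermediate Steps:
$Q{\left(H \right)} = 194 + 9 H$ ($Q{\left(H \right)} = -4 + 9 \left(22 + H\right) = -4 + \left(198 + 9 H\right) = 194 + 9 H$)
$U{\left(d,f \right)} = 3 d$ ($U{\left(d,f \right)} = d 3 = 3 d$)
$\frac{U{\left(142,1450 \right)} - 3534367}{Q{\left(D{\left(11 \right)} \right)} + 2034396} = \frac{3 \cdot 142 - 3534367}{\left(194 + 9 \left(-3\right)\right) + 2034396} = \frac{426 - 3534367}{\left(194 - 27\right) + 2034396} = - \frac{3533941}{167 + 2034396} = - \frac{3533941}{2034563}$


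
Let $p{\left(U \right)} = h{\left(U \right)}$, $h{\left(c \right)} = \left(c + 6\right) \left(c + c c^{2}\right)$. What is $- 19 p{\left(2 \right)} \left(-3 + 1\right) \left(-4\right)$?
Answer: $-12160$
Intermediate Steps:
$h{\left(c \right)} = \left(6 + c\right) \left(c + c^{3}\right)$
$p{\left(U \right)} = U \left(6 + U + U^{3} + 6 U^{2}\right)$
$- 19 p{\left(2 \right)} \left(-3 + 1\right) \left(-4\right) = - 19 \cdot 2 \left(6 + 2 + 2^{3} + 6 \cdot 2^{2}\right) \left(-3 + 1\right) \left(-4\right) = - 19 \cdot 2 \left(6 + 2 + 8 + 6 \cdot 4\right) \left(\left(-2\right) \left(-4\right)\right) = - 19 \cdot 2 \left(6 + 2 + 8 + 24\right) 8 = - 19 \cdot 2 \cdot 40 \cdot 8 = \left(-19\right) 80 \cdot 8 = \left(-1520\right) 8 = -12160$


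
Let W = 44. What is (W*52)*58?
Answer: 132704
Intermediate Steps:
(W*52)*58 = (44*52)*58 = 2288*58 = 132704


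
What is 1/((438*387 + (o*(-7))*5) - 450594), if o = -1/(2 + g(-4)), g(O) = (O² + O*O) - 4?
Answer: -6/1686521 ≈ -3.5576e-6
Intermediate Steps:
g(O) = -4 + 2*O² (g(O) = (O² + O²) - 4 = 2*O² - 4 = -4 + 2*O²)
o = -1/30 (o = -1/(2 + (-4 + 2*(-4)²)) = -1/(2 + (-4 + 2*16)) = -1/(2 + (-4 + 32)) = -1/(2 + 28) = -1/30 ≈ -0.033333)
1/((438*387 + (o*(-7))*5) - 450594) = 1/((438*387 - 1/30*(-7)*5) - 450594) = 1/((169506 + (7/30)*5) - 450594) = 1/((169506 + 7/6) - 450594) = 1/(1017043/6 - 450594) = 1/(-1686521/6) = -6/1686521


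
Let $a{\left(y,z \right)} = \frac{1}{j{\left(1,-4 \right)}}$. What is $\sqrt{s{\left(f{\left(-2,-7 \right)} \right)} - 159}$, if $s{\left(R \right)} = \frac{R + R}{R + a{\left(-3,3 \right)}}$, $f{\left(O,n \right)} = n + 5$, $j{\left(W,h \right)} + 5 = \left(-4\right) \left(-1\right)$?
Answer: $\frac{i \sqrt{1419}}{3} \approx 12.557 i$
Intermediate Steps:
$j{\left(W,h \right)} = -1$ ($j{\left(W,h \right)} = -5 - -4 = -5 + 4 = -1$)
$a{\left(y,z \right)} = -1$ ($a{\left(y,z \right)} = \frac{1}{-1} = -1$)
$f{\left(O,n \right)} = 5 + n$
$s{\left(R \right)} = \frac{2 R}{-1 + R}$ ($s{\left(R \right)} = \frac{R + R}{R - 1} = \frac{2 R}{-1 + R}$)
$\sqrt{s{\left(f{\left(-2,-7 \right)} \right)} - 159} = \sqrt{\frac{2 \left(5 - 7\right)}{-1 + \left(5 - 7\right)} - 159} = \sqrt{2 \left(-2\right) \frac{1}{-1 - 2} - 159} = \sqrt{2 \left(-2\right) \frac{1}{-3} - 159} = \sqrt{2 \left(-2\right) \left(- \frac{1}{3}\right) - 159} = \sqrt{\frac{4}{3} - 159} = \sqrt{- \frac{473}{3}} = \frac{i \sqrt{1419}}{3}$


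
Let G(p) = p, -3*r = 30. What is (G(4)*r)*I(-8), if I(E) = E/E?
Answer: -40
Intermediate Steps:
r = -10 (r = -1/3*30 = -10)
I(E) = 1
(G(4)*r)*I(-8) = (4*(-10))*1 = -40*1 = -40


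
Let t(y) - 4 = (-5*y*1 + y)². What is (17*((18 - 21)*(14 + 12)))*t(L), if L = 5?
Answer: -535704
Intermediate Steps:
t(y) = 4 + 16*y² (t(y) = 4 + (-5*y*1 + y)² = 4 + (-5*y + y)² = 4 + (-4*y)² = 4 + 16*y²)
(17*((18 - 21)*(14 + 12)))*t(L) = (17*((18 - 21)*(14 + 12)))*(4 + 16*5²) = (17*(-3*26))*(4 + 16*25) = (17*(-78))*(4 + 400) = -1326*404 = -535704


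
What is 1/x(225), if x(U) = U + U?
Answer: 1/450 ≈ 0.0022222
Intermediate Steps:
x(U) = 2*U
1/x(225) = 1/(2*225) = 1/450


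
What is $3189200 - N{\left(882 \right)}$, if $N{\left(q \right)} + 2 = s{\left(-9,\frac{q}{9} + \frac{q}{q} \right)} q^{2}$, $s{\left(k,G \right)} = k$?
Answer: $10190518$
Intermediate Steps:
$N{\left(q \right)} = -2 - 9 q^{2}$
$3189200 - N{\left(882 \right)} = 3189200 - \left(-2 - 9 \cdot 882^{2}\right) = 3189200 - \left(-2 - 7001316\right) = 3189200 - -7001318 = 3189200 + 7001318 = 10190518$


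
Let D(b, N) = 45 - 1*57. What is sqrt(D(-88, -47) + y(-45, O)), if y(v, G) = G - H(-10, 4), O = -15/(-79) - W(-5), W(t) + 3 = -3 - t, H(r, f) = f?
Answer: 3*I*sqrt(10270)/79 ≈ 3.8484*I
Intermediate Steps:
W(t) = -6 - t (W(t) = -3 + (-3 - t) = -6 - t)
D(b, N) = -12 (D(b, N) = 45 - 57 = -12)
O = 94/79 (O = -15/(-79) - (-6 - 1*(-5)) = -15*(-1/79) - (-6 + 5) = 15/79 - 1*(-1) = 15/79 + 1 = 94/79 ≈ 1.1899)
y(v, G) = -4 + G (y(v, G) = G - 1*4 = G - 4 = -4 + G)
sqrt(D(-88, -47) + y(-45, O)) = sqrt(-12 + (-4 + 94/79)) = sqrt(-12 - 222/79) = sqrt(-1170/79) = 3*I*sqrt(10270)/79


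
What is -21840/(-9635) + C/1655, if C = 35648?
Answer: 75922736/3189185 ≈ 23.806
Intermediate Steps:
-21840/(-9635) + C/1655 = -21840/(-9635) + 35648/1655 = -21840*(-1/9635) + 35648*(1/1655) = 4368/1927 + 35648/1655 = 75922736/3189185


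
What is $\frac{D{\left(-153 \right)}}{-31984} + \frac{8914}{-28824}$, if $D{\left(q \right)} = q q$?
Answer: $- \frac{119980799}{115238352} \approx -1.0412$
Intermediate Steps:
$D{\left(q \right)} = q^{2}$
$\frac{D{\left(-153 \right)}}{-31984} + \frac{8914}{-28824} = \frac{\left(-153\right)^{2}}{-31984} + \frac{8914}{-28824} = 23409 \left(- \frac{1}{31984}\right) + 8914 \left(- \frac{1}{28824}\right) = - \frac{23409}{31984} - \frac{4457}{14412} = - \frac{119980799}{115238352}$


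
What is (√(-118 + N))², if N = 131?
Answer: 13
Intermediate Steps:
(√(-118 + N))² = (√(-118 + 131))² = (√13)² = 13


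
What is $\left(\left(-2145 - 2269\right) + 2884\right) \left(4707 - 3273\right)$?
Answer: $-2194020$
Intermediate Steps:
$\left(\left(-2145 - 2269\right) + 2884\right) \left(4707 - 3273\right) = \left(-4414 + 2884\right) 1434 = \left(-1530\right) 1434 = -2194020$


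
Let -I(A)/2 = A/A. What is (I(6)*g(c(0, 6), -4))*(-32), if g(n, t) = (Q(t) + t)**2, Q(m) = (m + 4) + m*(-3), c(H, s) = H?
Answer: 4096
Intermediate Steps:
Q(m) = 4 - 2*m (Q(m) = (4 + m) - 3*m = 4 - 2*m)
g(n, t) = (4 - t)**2 (g(n, t) = ((4 - 2*t) + t)**2 = (4 - t)**2)
I(A) = -2 (I(A) = -2*A/A = -2*1 = -2)
(I(6)*g(c(0, 6), -4))*(-32) = -2*(4 - 1*(-4))**2*(-32) = -2*(4 + 4)**2*(-32) = -2*8**2*(-32) = -2*64*(-32) = -128*(-32) = 4096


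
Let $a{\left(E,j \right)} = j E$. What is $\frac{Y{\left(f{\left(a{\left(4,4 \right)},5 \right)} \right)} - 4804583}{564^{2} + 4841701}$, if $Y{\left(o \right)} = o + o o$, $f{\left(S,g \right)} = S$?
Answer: $- \frac{4804311}{5159797} \approx -0.9311$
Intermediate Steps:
$a{\left(E,j \right)} = E j$
$Y{\left(o \right)} = o + o^{2}$
$\frac{Y{\left(f{\left(a{\left(4,4 \right)},5 \right)} \right)} - 4804583}{564^{2} + 4841701} = \frac{4 \cdot 4 \left(1 + 4 \cdot 4\right) - 4804583}{564^{2} + 4841701} = \frac{16 \left(1 + 16\right) - 4804583}{318096 + 4841701} = \frac{16 \cdot 17 - 4804583}{5159797} = \left(272 - 4804583\right) \frac{1}{5159797} = \left(-4804311\right) \frac{1}{5159797} = - \frac{4804311}{5159797}$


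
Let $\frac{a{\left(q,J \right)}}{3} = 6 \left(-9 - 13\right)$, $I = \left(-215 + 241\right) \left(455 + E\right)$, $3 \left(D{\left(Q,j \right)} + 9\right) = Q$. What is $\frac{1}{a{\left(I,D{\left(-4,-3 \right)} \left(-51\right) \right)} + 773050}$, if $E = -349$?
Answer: $\frac{1}{772654} \approx 1.2942 \cdot 10^{-6}$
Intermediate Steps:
$D{\left(Q,j \right)} = -9 + \frac{Q}{3}$
$I = 2756$ ($I = \left(-215 + 241\right) \left(455 - 349\right) = 26 \cdot 106 = 2756$)
$a{\left(q,J \right)} = -396$ ($a{\left(q,J \right)} = 3 \cdot 6 \left(-9 - 13\right) = 3 \cdot 6 \left(-22\right) = 3 \left(-132\right) = -396$)
$\frac{1}{a{\left(I,D{\left(-4,-3 \right)} \left(-51\right) \right)} + 773050} = \frac{1}{-396 + 773050} = \frac{1}{772654}$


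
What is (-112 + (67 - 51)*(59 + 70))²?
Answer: 3810304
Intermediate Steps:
(-112 + (67 - 51)*(59 + 70))² = (-112 + 16*129)² = (-112 + 2064)² = 1952² = 3810304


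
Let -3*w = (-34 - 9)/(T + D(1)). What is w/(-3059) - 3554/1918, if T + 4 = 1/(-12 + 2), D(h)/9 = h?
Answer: -114211613/61605201 ≈ -1.8539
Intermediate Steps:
D(h) = 9*h
T = -41/10 (T = -4 + 1/(-12 + 2) = -4 + 1/(-10) = -4 - 1/10 = -41/10 ≈ -4.1000)
w = 430/147 (w = -(-34 - 9)/(3*(-41/10 + 9*1)) = -(-43)/(3*(-41/10 + 9)) = -(-43)/(3*49/10) = -10*(-43)/147 = -1/3*(-430/49) = 430/147 ≈ 2.9252)
w/(-3059) - 3554/1918 = (430/147)/(-3059) - 3554/1918 = (430/147)*(-1/3059) - 3554*1/1918 = -430/449673 - 1777/959 = -114211613/61605201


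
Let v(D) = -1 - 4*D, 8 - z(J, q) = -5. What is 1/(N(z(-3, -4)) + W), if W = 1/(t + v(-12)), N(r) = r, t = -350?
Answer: 303/3938 ≈ 0.076943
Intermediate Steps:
z(J, q) = 13 (z(J, q) = 8 - 1*(-5) = 8 + 5 = 13)
W = -1/303 (W = 1/(-350 + (-1 - 4*(-12))) = 1/(-350 + (-1 + 48)) = 1/(-350 + 47) = 1/(-303) = -1/303 ≈ -0.0033003)
1/(N(z(-3, -4)) + W) = 1/(13 - 1/303) = 1/(3938/303) = 303/3938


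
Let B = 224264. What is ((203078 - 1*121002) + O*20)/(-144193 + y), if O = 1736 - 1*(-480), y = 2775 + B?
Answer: 63198/41423 ≈ 1.5257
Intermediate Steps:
y = 227039 (y = 2775 + 224264 = 227039)
O = 2216 (O = 1736 + 480 = 2216)
((203078 - 1*121002) + O*20)/(-144193 + y) = ((203078 - 1*121002) + 2216*20)/(-144193 + 227039) = ((203078 - 121002) + 44320)/82846 = (82076 + 44320)*(1/82846) = 126396*(1/82846) = 63198/41423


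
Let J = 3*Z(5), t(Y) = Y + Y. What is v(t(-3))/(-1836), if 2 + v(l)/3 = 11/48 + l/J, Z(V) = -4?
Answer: 61/29376 ≈ 0.0020765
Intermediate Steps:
t(Y) = 2*Y
J = -12 (J = 3*(-4) = -12)
v(l) = -85/16 - l/4 (v(l) = -6 + 3*(11/48 + l/(-12)) = -6 + 3*(11*(1/48) + l*(-1/12)) = -6 + 3*(11/48 - l/12) = -6 + (11/16 - l/4) = -85/16 - l/4)
v(t(-3))/(-1836) = (-85/16 - (-3)/2)/(-1836) = (-85/16 - 1/4*(-6))*(-1/1836) = (-85/16 + 3/2)*(-1/1836) = -61/16*(-1/1836) = 61/29376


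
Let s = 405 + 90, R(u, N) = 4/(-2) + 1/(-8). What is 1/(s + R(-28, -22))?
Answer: 8/3943 ≈ 0.0020289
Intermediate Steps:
R(u, N) = -17/8 (R(u, N) = 4*(-½) + 1*(-⅛) = -2 - ⅛ = -17/8)
s = 495
1/(s + R(-28, -22)) = 1/(495 - 17/8) = 1/(3943/8) = 8/3943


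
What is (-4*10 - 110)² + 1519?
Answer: 24019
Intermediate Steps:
(-4*10 - 110)² + 1519 = (-40 - 110)² + 1519 = (-150)² + 1519 = 22500 + 1519 = 24019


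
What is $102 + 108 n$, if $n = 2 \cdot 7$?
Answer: $1614$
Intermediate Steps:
$n = 14$
$102 + 108 n = 102 + 108 \cdot 14 = 102 + 1512 = 1614$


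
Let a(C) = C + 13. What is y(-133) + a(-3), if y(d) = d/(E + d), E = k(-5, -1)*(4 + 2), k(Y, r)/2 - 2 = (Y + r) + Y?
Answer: 2543/241 ≈ 10.552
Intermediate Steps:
k(Y, r) = 4 + 2*r + 4*Y (k(Y, r) = 4 + 2*((Y + r) + Y) = 4 + 2*(r + 2*Y) = 4 + (2*r + 4*Y) = 4 + 2*r + 4*Y)
a(C) = 13 + C
E = -108 (E = (4 + 2*(-1) + 4*(-5))*(4 + 2) = (4 - 2 - 20)*6 = -18*6 = -108)
y(d) = d/(-108 + d)
y(-133) + a(-3) = -133/(-108 - 133) + (13 - 3) = -133/(-241) + 10 = -133*(-1/241) + 10 = 133/241 + 10 = 2543/241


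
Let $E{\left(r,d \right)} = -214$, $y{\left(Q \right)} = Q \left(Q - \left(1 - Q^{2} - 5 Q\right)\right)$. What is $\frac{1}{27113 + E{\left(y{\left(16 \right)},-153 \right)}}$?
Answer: $\frac{1}{26899} \approx 3.7176 \cdot 10^{-5}$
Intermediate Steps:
$y{\left(Q \right)} = Q \left(-1 + Q^{2} + 6 Q\right)$ ($y{\left(Q \right)} = Q \left(Q + \left(-1 + Q^{2} + 5 Q\right)\right) = Q \left(-1 + Q^{2} + 6 Q\right)$)
$\frac{1}{27113 + E{\left(y{\left(16 \right)},-153 \right)}} = \frac{1}{27113 - 214} = \frac{1}{26899}$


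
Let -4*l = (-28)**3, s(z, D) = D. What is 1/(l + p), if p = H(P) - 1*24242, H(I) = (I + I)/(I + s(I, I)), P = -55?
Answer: -1/18753 ≈ -5.3325e-5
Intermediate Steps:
H(I) = 1 (H(I) = (I + I)/(I + I) = (2*I)/((2*I)) = (2*I)*(1/(2*I)) = 1)
l = 5488 (l = -1/4*(-28)**3 = -1/4*(-21952) = 5488)
p = -24241 (p = 1 - 1*24242 = 1 - 24242 = -24241)
1/(l + p) = 1/(5488 - 24241) = 1/(-18753) = -1/18753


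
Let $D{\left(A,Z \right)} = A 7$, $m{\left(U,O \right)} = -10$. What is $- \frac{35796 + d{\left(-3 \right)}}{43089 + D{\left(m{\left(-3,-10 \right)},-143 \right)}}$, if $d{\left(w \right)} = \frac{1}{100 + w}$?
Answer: $- \frac{3472213}{4172843} \approx -0.8321$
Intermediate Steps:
$D{\left(A,Z \right)} = 7 A$
$- \frac{35796 + d{\left(-3 \right)}}{43089 + D{\left(m{\left(-3,-10 \right)},-143 \right)}} = - \frac{35796 + \frac{1}{100 - 3}}{43089 + 7 \left(-10\right)} = - \frac{35796 + \frac{1}{97}}{43089 - 70} = - \frac{35796 + \frac{1}{97}}{43019} = - \frac{3472213}{97 \cdot 43019} = \left(-1\right) \frac{3472213}{4172843} = - \frac{3472213}{4172843}$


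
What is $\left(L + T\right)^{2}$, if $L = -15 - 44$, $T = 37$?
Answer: $484$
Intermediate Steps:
$L = -59$ ($L = -15 - 44 = -59$)
$\left(L + T\right)^{2} = \left(-59 + 37\right)^{2} = \left(-22\right)^{2} = 484$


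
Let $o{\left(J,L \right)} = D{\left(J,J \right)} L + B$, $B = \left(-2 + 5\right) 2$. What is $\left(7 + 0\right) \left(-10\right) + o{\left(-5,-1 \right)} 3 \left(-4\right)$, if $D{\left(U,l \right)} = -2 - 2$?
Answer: $-190$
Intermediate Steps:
$D{\left(U,l \right)} = -4$
$B = 6$ ($B = 3 \cdot 2 = 6$)
$o{\left(J,L \right)} = 6 - 4 L$ ($o{\left(J,L \right)} = - 4 L + 6 = 6 - 4 L$)
$\left(7 + 0\right) \left(-10\right) + o{\left(-5,-1 \right)} 3 \left(-4\right) = \left(7 + 0\right) \left(-10\right) + \left(6 - -4\right) 3 \left(-4\right) = 7 \left(-10\right) + \left(6 + 4\right) 3 \left(-4\right) = -70 + 10 \cdot 3 \left(-4\right) = -70 + 30 \left(-4\right) = -70 - 120 = -190$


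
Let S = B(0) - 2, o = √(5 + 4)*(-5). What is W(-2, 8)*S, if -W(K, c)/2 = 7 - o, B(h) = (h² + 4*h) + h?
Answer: 88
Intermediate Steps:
o = -15 (o = √9*(-5) = 3*(-5) = -15)
B(h) = h² + 5*h
W(K, c) = -44 (W(K, c) = -2*(7 - 1*(-15)) = -2*(7 + 15) = -2*22 = -44)
S = -2 (S = 0*(5 + 0) - 2 = 0*5 - 2 = 0 - 2 = -2)
W(-2, 8)*S = -44*(-2) = 88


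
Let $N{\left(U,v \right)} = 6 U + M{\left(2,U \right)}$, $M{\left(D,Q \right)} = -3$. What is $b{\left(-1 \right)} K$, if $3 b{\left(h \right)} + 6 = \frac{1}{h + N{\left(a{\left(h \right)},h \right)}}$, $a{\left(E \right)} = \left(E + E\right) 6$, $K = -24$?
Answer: $\frac{914}{19} \approx 48.105$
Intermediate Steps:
$a{\left(E \right)} = 12 E$ ($a{\left(E \right)} = 2 E 6 = 12 E$)
$N{\left(U,v \right)} = -3 + 6 U$ ($N{\left(U,v \right)} = 6 U - 3 = -3 + 6 U$)
$b{\left(h \right)} = -2 + \frac{1}{3 \left(-3 + 73 h\right)}$ ($b{\left(h \right)} = -2 + \frac{1}{3 \left(h + \left(-3 + 6 \cdot 12 h\right)\right)} = -2 + \frac{1}{3 \left(h + \left(-3 + 72 h\right)\right)} = -2 + \frac{1}{3 \left(-3 + 73 h\right)}$)
$b{\left(-1 \right)} K = \frac{19 - -438}{3 \left(-3 + 73 \left(-1\right)\right)} \left(-24\right) = \frac{19 + 438}{3 \left(-3 - 73\right)} \left(-24\right) = \frac{1}{3} \frac{1}{-76} \cdot 457 \left(-24\right) = \frac{1}{3} \left(- \frac{1}{76}\right) 457 \left(-24\right) = \left(- \frac{457}{228}\right) \left(-24\right) = \frac{914}{19}$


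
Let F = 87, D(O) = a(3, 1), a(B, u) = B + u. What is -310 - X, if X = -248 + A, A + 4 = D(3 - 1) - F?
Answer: 25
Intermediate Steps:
D(O) = 4 (D(O) = 3 + 1 = 4)
A = -87 (A = -4 + (4 - 1*87) = -4 + (4 - 87) = -4 - 83 = -87)
X = -335 (X = -248 - 87 = -335)
-310 - X = -310 - 1*(-335) = -310 + 335 = 25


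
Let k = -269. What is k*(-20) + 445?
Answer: 5825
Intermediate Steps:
k*(-20) + 445 = -269*(-20) + 445 = 5380 + 445 = 5825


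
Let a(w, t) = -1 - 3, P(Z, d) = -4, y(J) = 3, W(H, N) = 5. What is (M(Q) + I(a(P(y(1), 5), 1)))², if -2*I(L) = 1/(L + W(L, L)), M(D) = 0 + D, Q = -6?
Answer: 169/4 ≈ 42.250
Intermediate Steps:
M(D) = D
a(w, t) = -4
I(L) = -1/(2*(5 + L)) (I(L) = -1/(2*(L + 5)) = -1/(2*(5 + L)))
(M(Q) + I(a(P(y(1), 5), 1)))² = (-6 - 1/(10 + 2*(-4)))² = (-6 - 1/(10 - 8))² = (-6 - 1/2)² = (-6 - 1*½)² = (-6 - ½)² = (-13/2)² = 169/4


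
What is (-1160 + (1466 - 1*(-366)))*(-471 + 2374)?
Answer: 1278816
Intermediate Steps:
(-1160 + (1466 - 1*(-366)))*(-471 + 2374) = (-1160 + (1466 + 366))*1903 = (-1160 + 1832)*1903 = 672*1903 = 1278816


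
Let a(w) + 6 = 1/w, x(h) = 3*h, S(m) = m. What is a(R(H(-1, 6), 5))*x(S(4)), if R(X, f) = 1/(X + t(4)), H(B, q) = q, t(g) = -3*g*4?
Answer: -576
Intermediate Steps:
t(g) = -12*g
R(X, f) = 1/(-48 + X) (R(X, f) = 1/(X - 12*4) = 1/(X - 48) = 1/(-48 + X))
a(w) = -6 + 1/w
a(R(H(-1, 6), 5))*x(S(4)) = (-6 + 1/(1/(-48 + 6)))*(3*4) = (-6 + 1/(1/(-42)))*12 = (-6 + 1/(-1/42))*12 = (-6 - 42)*12 = -48*12 = -576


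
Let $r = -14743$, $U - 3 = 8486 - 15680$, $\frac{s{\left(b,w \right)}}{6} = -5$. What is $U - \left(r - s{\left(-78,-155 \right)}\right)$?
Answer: $7522$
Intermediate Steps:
$s{\left(b,w \right)} = -30$ ($s{\left(b,w \right)} = 6 \left(-5\right) = -30$)
$U = -7191$ ($U = 3 + \left(8486 - 15680\right) = 3 - 7194 = -7191$)
$U - \left(r - s{\left(-78,-155 \right)}\right) = -7191 - -14713 = -7191 + \left(-30 + 14743\right) = -7191 + 14713 = 7522$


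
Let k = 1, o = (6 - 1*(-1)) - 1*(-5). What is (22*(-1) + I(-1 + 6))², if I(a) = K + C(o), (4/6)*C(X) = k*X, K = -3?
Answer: 49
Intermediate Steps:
o = 12 (o = (6 + 1) + 5 = 7 + 5 = 12)
C(X) = 3*X/2 (C(X) = 3*(1*X)/2 = 3*X/2)
I(a) = 15 (I(a) = -3 + (3/2)*12 = -3 + 18 = 15)
(22*(-1) + I(-1 + 6))² = (22*(-1) + 15)² = (-22 + 15)² = (-7)² = 49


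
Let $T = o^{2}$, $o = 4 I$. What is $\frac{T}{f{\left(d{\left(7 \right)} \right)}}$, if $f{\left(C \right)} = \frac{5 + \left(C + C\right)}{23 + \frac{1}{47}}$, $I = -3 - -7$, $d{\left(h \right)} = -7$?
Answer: $- \frac{276992}{423} \approx -654.83$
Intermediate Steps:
$I = 4$ ($I = -3 + 7 = 4$)
$o = 16$ ($o = 4 \cdot 4 = 16$)
$f{\left(C \right)} = \frac{235}{1082} + \frac{47 C}{541}$ ($f{\left(C \right)} = \frac{5 + 2 C}{23 + \frac{1}{47}} = \frac{5 + 2 C}{\frac{1082}{47}} = \left(5 + 2 C\right) \frac{47}{1082} = \frac{235}{1082} + \frac{47 C}{541}$)
$T = 256$ ($T = 16^{2} = 256$)
$\frac{T}{f{\left(d{\left(7 \right)} \right)}} = \frac{256}{\frac{235}{1082} + \frac{47}{541} \left(-7\right)} = \frac{256}{\frac{235}{1082} - \frac{329}{541}} = \frac{256}{- \frac{423}{1082}} = 256 \left(- \frac{1082}{423}\right) = - \frac{276992}{423}$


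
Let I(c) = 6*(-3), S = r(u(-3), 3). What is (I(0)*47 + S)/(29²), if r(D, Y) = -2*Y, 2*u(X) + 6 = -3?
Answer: -852/841 ≈ -1.0131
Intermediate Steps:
u(X) = -9/2 (u(X) = -3 + (½)*(-3) = -3 - 3/2 = -9/2)
S = -6 (S = -2*3 = -6)
I(c) = -18
(I(0)*47 + S)/(29²) = (-18*47 - 6)/(29²) = (-846 - 6)/841 = -852*1/841 = -852/841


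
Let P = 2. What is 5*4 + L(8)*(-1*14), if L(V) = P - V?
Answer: 104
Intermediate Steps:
L(V) = 2 - V
5*4 + L(8)*(-1*14) = 5*4 + (2 - 1*8)*(-1*14) = 20 + (2 - 8)*(-14) = 20 - 6*(-14) = 20 + 84 = 104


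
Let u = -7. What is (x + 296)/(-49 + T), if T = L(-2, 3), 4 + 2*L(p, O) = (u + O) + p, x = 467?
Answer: -763/54 ≈ -14.130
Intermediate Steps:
L(p, O) = -11/2 + O/2 + p/2 (L(p, O) = -2 + ((-7 + O) + p)/2 = -2 + (-7 + O + p)/2 = -2 + (-7/2 + O/2 + p/2) = -11/2 + O/2 + p/2)
T = -5 (T = -11/2 + (½)*3 + (½)*(-2) = -11/2 + 3/2 - 1 = -5)
(x + 296)/(-49 + T) = (467 + 296)/(-49 - 5) = 763/(-54) = 763*(-1/54) = -763/54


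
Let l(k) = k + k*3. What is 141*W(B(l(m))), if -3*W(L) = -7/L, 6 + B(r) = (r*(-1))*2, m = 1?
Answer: -47/2 ≈ -23.500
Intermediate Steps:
l(k) = 4*k (l(k) = k + 3*k = 4*k)
B(r) = -6 - 2*r (B(r) = -6 + (r*(-1))*2 = -6 - r*2 = -6 - 2*r)
W(L) = 7/(3*L) (W(L) = -(-7)/(3*L) = 7/(3*L))
141*W(B(l(m))) = 141*(7/(3*(-6 - 8))) = 141*((7/3)/(-14)) = 141*((7/3)*(-1/14)) = 141*(-⅙) = -47/2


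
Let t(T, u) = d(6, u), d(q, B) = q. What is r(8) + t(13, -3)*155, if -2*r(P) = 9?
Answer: 1851/2 ≈ 925.50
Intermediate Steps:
r(P) = -9/2 (r(P) = -1/2*9 = -9/2)
t(T, u) = 6
r(8) + t(13, -3)*155 = -9/2 + 6*155 = -9/2 + 930 = 1851/2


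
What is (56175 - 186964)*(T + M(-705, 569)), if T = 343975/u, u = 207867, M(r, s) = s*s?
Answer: -8802043691180218/207867 ≈ -4.2345e+10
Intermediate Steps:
M(r, s) = s**2
T = 343975/207867 ≈ 1.6548
(56175 - 186964)*(T + M(-705, 569)) = (56175 - 186964)*(343975/207867 + 569**2) = -130789*(343975/207867 + 323761) = -130789*67299571762/207867 = -8802043691180218/207867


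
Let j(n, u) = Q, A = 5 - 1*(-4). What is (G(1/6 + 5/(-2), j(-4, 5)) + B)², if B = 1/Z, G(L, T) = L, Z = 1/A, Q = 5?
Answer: 400/9 ≈ 44.444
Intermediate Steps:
A = 9 (A = 5 + 4 = 9)
Z = ⅑ (Z = 1/9 = ⅑ ≈ 0.11111)
j(n, u) = 5
B = 9 (B = 1/(⅑) = 9)
(G(1/6 + 5/(-2), j(-4, 5)) + B)² = ((1/6 + 5/(-2)) + 9)² = ((1*(⅙) + 5*(-½)) + 9)² = ((⅙ - 5/2) + 9)² = (-7/3 + 9)² = (20/3)² = 400/9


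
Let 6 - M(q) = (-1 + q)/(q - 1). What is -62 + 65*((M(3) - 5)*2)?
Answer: -62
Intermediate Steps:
M(q) = 5 (M(q) = 6 - (-1 + q)/(q - 1) = 6 - (-1 + q)/(-1 + q) = 6 - 1*1 = 6 - 1 = 5)
-62 + 65*((M(3) - 5)*2) = -62 + 65*((5 - 5)*2) = -62 + 65*(0*2) = -62 + 65*0 = -62 + 0 = -62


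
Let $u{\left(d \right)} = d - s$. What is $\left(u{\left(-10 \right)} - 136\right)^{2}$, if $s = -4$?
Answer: $20164$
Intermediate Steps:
$u{\left(d \right)} = 4 + d$ ($u{\left(d \right)} = d - -4 = d + 4 = 4 + d$)
$\left(u{\left(-10 \right)} - 136\right)^{2} = \left(\left(4 - 10\right) - 136\right)^{2} = \left(-6 - 136\right)^{2} = \left(-142\right)^{2} = 20164$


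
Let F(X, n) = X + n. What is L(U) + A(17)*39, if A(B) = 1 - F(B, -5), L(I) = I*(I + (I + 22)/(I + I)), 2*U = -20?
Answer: -323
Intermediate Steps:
U = -10 (U = (1/2)*(-20) = -10)
L(I) = I*(I + (22 + I)/(2*I)) (L(I) = I*(I + (22 + I)/((2*I))) = I*(I + (22 + I)*(1/(2*I))) = I*(I + (22 + I)/(2*I)))
A(B) = 6 - B (A(B) = 1 - (B - 5) = 1 - (-5 + B) = 1 + (5 - B) = 6 - B)
L(U) + A(17)*39 = (11 + (-10)**2 + (1/2)*(-10)) + (6 - 1*17)*39 = (11 + 100 - 5) + (6 - 17)*39 = 106 - 11*39 = 106 - 429 = -323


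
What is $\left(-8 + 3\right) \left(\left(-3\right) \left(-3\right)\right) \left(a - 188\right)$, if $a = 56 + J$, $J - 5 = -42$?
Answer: $7605$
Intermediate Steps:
$J = -37$ ($J = 5 - 42 = -37$)
$a = 19$ ($a = 56 - 37 = 19$)
$\left(-8 + 3\right) \left(\left(-3\right) \left(-3\right)\right) \left(a - 188\right) = \left(-8 + 3\right) \left(\left(-3\right) \left(-3\right)\right) \left(19 - 188\right) = \left(-5\right) 9 \left(-169\right) = \left(-45\right) \left(-169\right) = 7605$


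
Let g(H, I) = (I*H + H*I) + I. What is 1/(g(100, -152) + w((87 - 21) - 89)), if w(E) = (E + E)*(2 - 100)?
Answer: -1/26044 ≈ -3.8397e-5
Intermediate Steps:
g(H, I) = I + 2*H*I (g(H, I) = (H*I + H*I) + I = 2*H*I + I = I + 2*H*I)
w(E) = -196*E (w(E) = (2*E)*(-98) = -196*E)
1/(g(100, -152) + w((87 - 21) - 89)) = 1/(-152*(1 + 2*100) - 196*((87 - 21) - 89)) = 1/(-152*(1 + 200) - 196*(66 - 89)) = 1/(-152*201 - 196*(-23)) = 1/(-30552 + 4508) = 1/(-26044) = -1/26044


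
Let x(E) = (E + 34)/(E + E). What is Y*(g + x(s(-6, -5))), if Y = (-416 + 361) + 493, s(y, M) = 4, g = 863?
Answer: 760149/2 ≈ 3.8007e+5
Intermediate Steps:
Y = 438 (Y = -55 + 493 = 438)
x(E) = (34 + E)/(2*E) (x(E) = (34 + E)/((2*E)) = (34 + E)*(1/(2*E)) = (34 + E)/(2*E))
Y*(g + x(s(-6, -5))) = 438*(863 + (1/2)*(34 + 4)/4) = 438*(863 + (1/2)*(1/4)*38) = 438*(863 + 19/4) = 438*(3471/4) = 760149/2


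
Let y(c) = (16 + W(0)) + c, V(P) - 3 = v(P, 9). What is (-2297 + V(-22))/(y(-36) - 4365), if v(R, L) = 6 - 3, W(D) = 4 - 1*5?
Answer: 2291/4386 ≈ 0.52234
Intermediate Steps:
W(D) = -1 (W(D) = 4 - 5 = -1)
v(R, L) = 3
V(P) = 6 (V(P) = 3 + 3 = 6)
y(c) = 15 + c (y(c) = (16 - 1) + c = 15 + c)
(-2297 + V(-22))/(y(-36) - 4365) = (-2297 + 6)/((15 - 36) - 4365) = -2291/(-21 - 4365) = -2291/(-4386) = -2291*(-1/4386) = 2291/4386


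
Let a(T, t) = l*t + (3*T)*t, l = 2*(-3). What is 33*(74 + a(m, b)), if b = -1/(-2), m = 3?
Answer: 4983/2 ≈ 2491.5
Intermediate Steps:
l = -6
b = 1/2 (b = -1*(-1/2) = 1/2 ≈ 0.50000)
a(T, t) = -6*t + 3*T*t (a(T, t) = -6*t + (3*T)*t = -6*t + 3*T*t)
33*(74 + a(m, b)) = 33*(74 + 3*(1/2)*(-2 + 3)) = 33*(74 + 3*(1/2)*1) = 33*(74 + 3/2) = 33*(151/2) = 4983/2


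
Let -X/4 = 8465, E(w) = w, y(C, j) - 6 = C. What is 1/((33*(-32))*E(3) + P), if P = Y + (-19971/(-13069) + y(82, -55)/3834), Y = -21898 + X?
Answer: -3579039/210892900765 ≈ -1.6971e-5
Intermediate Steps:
y(C, j) = 6 + C
X = -33860 (X = -4*8465 = -33860)
Y = -55758 (Y = -21898 - 33860 = -55758)
P = -199554505213/3579039 (P = -55758 + (-19971/(-13069) + (6 + 82)/3834) = -55758 + (-19971*(-1/13069) + 88*(1/3834)) = -55758 + (2853/1867 + 44/1917) = -55758 + 5551349/3579039 = -199554505213/3579039 ≈ -55756.)
1/((33*(-32))*E(3) + P) = 1/((33*(-32))*3 - 199554505213/3579039) = 1/(-1056*3 - 199554505213/3579039) = 1/(-3168 - 199554505213/3579039) = 1/(-210892900765/3579039) = -3579039/210892900765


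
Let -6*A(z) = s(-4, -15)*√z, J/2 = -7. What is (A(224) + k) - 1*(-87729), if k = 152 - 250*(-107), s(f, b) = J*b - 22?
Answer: 114631 - 376*√14/3 ≈ 1.1416e+5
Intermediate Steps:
J = -14 (J = 2*(-7) = -14)
s(f, b) = -22 - 14*b (s(f, b) = -14*b - 22 = -22 - 14*b)
k = 26902 (k = 152 + 26750 = 26902)
A(z) = -94*√z/3 (A(z) = -(-22 - 14*(-15))*√z/6 = -(-22 + 210)*√z/6 = -94*√z/3)
(A(224) + k) - 1*(-87729) = (-376*√14/3 + 26902) - 1*(-87729) = (-376*√14/3 + 26902) + 87729 = (26902 - 376*√14/3) + 87729 = 114631 - 376*√14/3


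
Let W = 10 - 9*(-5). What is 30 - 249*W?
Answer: -13665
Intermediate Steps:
W = 55 (W = 10 + 45 = 55)
30 - 249*W = 30 - 249*55 = 30 - 13695 = -13665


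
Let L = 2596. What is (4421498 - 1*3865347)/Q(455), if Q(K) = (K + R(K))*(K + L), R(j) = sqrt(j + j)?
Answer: 556151/1382103 - 556151*sqrt(910)/628856865 ≈ 0.37572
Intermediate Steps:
R(j) = sqrt(2)*sqrt(j) (R(j) = sqrt(2*j) = sqrt(2)*sqrt(j))
Q(K) = (2596 + K)*(K + sqrt(2)*sqrt(K)) (Q(K) = (K + sqrt(2)*sqrt(K))*(K + 2596) = (K + sqrt(2)*sqrt(K))*(2596 + K) = (2596 + K)*(K + sqrt(2)*sqrt(K)))
(4421498 - 1*3865347)/Q(455) = (4421498 - 1*3865347)/(455**2 + 2596*455 + sqrt(2)*455**(3/2) + 2596*sqrt(2)*sqrt(455)) = (4421498 - 3865347)/(207025 + 1181180 + sqrt(2)*(455*sqrt(455)) + 2596*sqrt(910)) = 556151/(207025 + 1181180 + 455*sqrt(910) + 2596*sqrt(910)) = 556151/(1388205 + 3051*sqrt(910))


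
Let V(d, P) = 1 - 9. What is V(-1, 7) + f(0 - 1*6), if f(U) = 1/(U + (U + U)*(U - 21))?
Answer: -2543/318 ≈ -7.9969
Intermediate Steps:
V(d, P) = -8
f(U) = 1/(U + 2*U*(-21 + U)) (f(U) = 1/(U + (2*U)*(-21 + U)) = 1/(U + 2*U*(-21 + U)))
V(-1, 7) + f(0 - 1*6) = -8 + 1/((0 - 1*6)*(-41 + 2*(0 - 1*6))) = -8 + 1/((0 - 6)*(-41 + 2*(0 - 6))) = -8 + 1/((-6)*(-41 + 2*(-6))) = -8 - 1/(6*(-41 - 12)) = -8 - ⅙/(-53) = -8 - ⅙*(-1/53) = -8 + 1/318 = -2543/318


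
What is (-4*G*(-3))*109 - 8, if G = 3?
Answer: 3916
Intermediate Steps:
(-4*G*(-3))*109 - 8 = (-4*3*(-3))*109 - 8 = -12*(-3)*109 - 8 = 36*109 - 8 = 3924 - 8 = 3916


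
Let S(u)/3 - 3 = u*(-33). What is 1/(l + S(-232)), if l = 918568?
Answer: 1/941545 ≈ 1.0621e-6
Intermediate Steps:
S(u) = 9 - 99*u (S(u) = 9 + 3*(u*(-33)) = 9 + 3*(-33*u) = 9 - 99*u)
1/(l + S(-232)) = 1/(918568 + (9 - 99*(-232))) = 1/(918568 + (9 + 22968)) = 1/(918568 + 22977) = 1/941545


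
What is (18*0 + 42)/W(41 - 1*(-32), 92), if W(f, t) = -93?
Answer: -14/31 ≈ -0.45161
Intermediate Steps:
(18*0 + 42)/W(41 - 1*(-32), 92) = (18*0 + 42)/(-93) = (0 + 42)*(-1/93) = 42*(-1/93) = -14/31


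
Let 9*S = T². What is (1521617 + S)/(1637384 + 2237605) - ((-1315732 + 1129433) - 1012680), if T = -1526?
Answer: 41814289949308/34874901 ≈ 1.1990e+6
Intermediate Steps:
S = 2328676/9 (S = (⅑)*(-1526)² = (⅑)*2328676 = 2328676/9 ≈ 2.5874e+5)
(1521617 + S)/(1637384 + 2237605) - ((-1315732 + 1129433) - 1012680) = (1521617 + 2328676/9)/(1637384 + 2237605) - ((-1315732 + 1129433) - 1012680) = (16023229/9)/3874989 - (-186299 - 1012680) = (16023229/9)*(1/3874989) - 1*(-1198979) = 16023229/34874901 + 1198979 = 41814289949308/34874901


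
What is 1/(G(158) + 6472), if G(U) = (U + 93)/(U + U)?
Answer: 316/2045403 ≈ 0.00015449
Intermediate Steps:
G(U) = (93 + U)/(2*U) (G(U) = (93 + U)/((2*U)) = (93 + U)*(1/(2*U)) = (93 + U)/(2*U))
1/(G(158) + 6472) = 1/((1/2)*(93 + 158)/158 + 6472) = 1/((1/2)*(1/158)*251 + 6472) = 1/(251/316 + 6472) = 1/(2045403/316) = 316/2045403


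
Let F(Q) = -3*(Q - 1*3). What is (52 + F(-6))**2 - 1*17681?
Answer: -11440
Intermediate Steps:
F(Q) = 9 - 3*Q (F(Q) = -3*(Q - 3) = -3*(-3 + Q) = 9 - 3*Q)
(52 + F(-6))**2 - 1*17681 = (52 + (9 - 3*(-6)))**2 - 1*17681 = (52 + (9 + 18))**2 - 17681 = (52 + 27)**2 - 17681 = 79**2 - 17681 = 6241 - 17681 = -11440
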